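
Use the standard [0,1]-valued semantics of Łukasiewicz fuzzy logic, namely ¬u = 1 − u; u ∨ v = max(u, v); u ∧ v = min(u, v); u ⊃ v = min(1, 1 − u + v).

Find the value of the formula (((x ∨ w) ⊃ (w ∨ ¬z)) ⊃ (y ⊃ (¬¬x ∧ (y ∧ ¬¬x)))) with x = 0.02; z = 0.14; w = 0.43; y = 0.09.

0.93

(x ∨ w) = max(0.02, 0.43) = 0.43
¬z: Łukasiewicz ¬ gives 1 − 0.14 = 0.86
(w ∨ ¬z) = max(0.43, 0.86) = 0.86
((x ∨ w) ⊃ (w ∨ ¬z)): min(1, 1 − 0.43 + 0.86) = 1
¬x: Łukasiewicz ¬ gives 1 − 0.02 = 0.98
¬¬x: Łukasiewicz ¬ gives 1 − 0.98 = 0.02
¬x: Łukasiewicz ¬ gives 1 − 0.02 = 0.98
¬¬x: Łukasiewicz ¬ gives 1 − 0.98 = 0.02
(y ∧ ¬¬x) = min(0.09, 0.02) = 0.02
(¬¬x ∧ (y ∧ ¬¬x)) = min(0.02, 0.02) = 0.02
(y ⊃ (¬¬x ∧ (y ∧ ¬¬x))): min(1, 1 − 0.09 + 0.02) = 0.93
(((x ∨ w) ⊃ (w ∨ ¬z)) ⊃ (y ⊃ (¬¬x ∧ (y ∧ ¬¬x)))): min(1, 1 − 1 + 0.93) = 0.93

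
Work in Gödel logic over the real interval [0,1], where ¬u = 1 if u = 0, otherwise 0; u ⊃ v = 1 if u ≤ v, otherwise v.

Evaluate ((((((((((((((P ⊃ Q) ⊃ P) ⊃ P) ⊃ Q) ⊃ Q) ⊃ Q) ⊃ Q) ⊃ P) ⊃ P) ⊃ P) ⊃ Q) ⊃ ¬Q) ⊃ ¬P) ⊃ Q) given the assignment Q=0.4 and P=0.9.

0.40

(P ⊃ Q): 0.9 > 0.4, so result = 0.4
((P ⊃ Q) ⊃ P): 0.4 ≤ 0.9, so result = 1
(((P ⊃ Q) ⊃ P) ⊃ P): 1 > 0.9, so result = 0.9
((((P ⊃ Q) ⊃ P) ⊃ P) ⊃ Q): 0.9 > 0.4, so result = 0.4
(((((P ⊃ Q) ⊃ P) ⊃ P) ⊃ Q) ⊃ Q): 0.4 ≤ 0.4, so result = 1
((((((P ⊃ Q) ⊃ P) ⊃ P) ⊃ Q) ⊃ Q) ⊃ Q): 1 > 0.4, so result = 0.4
(((((((P ⊃ Q) ⊃ P) ⊃ P) ⊃ Q) ⊃ Q) ⊃ Q) ⊃ Q): 0.4 ≤ 0.4, so result = 1
((((((((P ⊃ Q) ⊃ P) ⊃ P) ⊃ Q) ⊃ Q) ⊃ Q) ⊃ Q) ⊃ P): 1 > 0.9, so result = 0.9
(((((((((P ⊃ Q) ⊃ P) ⊃ P) ⊃ Q) ⊃ Q) ⊃ Q) ⊃ Q) ⊃ P) ⊃ P): 0.9 ≤ 0.9, so result = 1
((((((((((P ⊃ Q) ⊃ P) ⊃ P) ⊃ Q) ⊃ Q) ⊃ Q) ⊃ Q) ⊃ P) ⊃ P) ⊃ P): 1 > 0.9, so result = 0.9
(((((((((((P ⊃ Q) ⊃ P) ⊃ P) ⊃ Q) ⊃ Q) ⊃ Q) ⊃ Q) ⊃ P) ⊃ P) ⊃ P) ⊃ Q): 0.9 > 0.4, so result = 0.4
¬Q: Gödel ¬ of 0.4 = 0 (operand ≠ 0)
((((((((((((P ⊃ Q) ⊃ P) ⊃ P) ⊃ Q) ⊃ Q) ⊃ Q) ⊃ Q) ⊃ P) ⊃ P) ⊃ P) ⊃ Q) ⊃ ¬Q): 0.4 > 0, so result = 0
¬P: Gödel ¬ of 0.9 = 0 (operand ≠ 0)
(((((((((((((P ⊃ Q) ⊃ P) ⊃ P) ⊃ Q) ⊃ Q) ⊃ Q) ⊃ Q) ⊃ P) ⊃ P) ⊃ P) ⊃ Q) ⊃ ¬Q) ⊃ ¬P): 0 ≤ 0, so result = 1
((((((((((((((P ⊃ Q) ⊃ P) ⊃ P) ⊃ Q) ⊃ Q) ⊃ Q) ⊃ Q) ⊃ P) ⊃ P) ⊃ P) ⊃ Q) ⊃ ¬Q) ⊃ ¬P) ⊃ Q): 1 > 0.4, so result = 0.4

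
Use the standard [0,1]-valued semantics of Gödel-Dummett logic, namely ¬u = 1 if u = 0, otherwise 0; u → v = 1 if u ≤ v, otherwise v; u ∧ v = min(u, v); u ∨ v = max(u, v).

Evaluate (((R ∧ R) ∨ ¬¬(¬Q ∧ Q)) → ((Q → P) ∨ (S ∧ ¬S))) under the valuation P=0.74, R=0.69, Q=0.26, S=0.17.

1.00

(R ∧ R) = min(0.69, 0.69) = 0.69
¬Q: Gödel ¬ of 0.26 = 0 (operand ≠ 0)
(¬Q ∧ Q) = min(0, 0.26) = 0
¬(¬Q ∧ Q): Gödel ¬ of 0 = 1 (operand is 0)
¬¬(¬Q ∧ Q): Gödel ¬ of 1 = 0 (operand ≠ 0)
((R ∧ R) ∨ ¬¬(¬Q ∧ Q)) = max(0.69, 0) = 0.69
(Q → P): 0.26 ≤ 0.74, so result = 1
¬S: Gödel ¬ of 0.17 = 0 (operand ≠ 0)
(S ∧ ¬S) = min(0.17, 0) = 0
((Q → P) ∨ (S ∧ ¬S)) = max(1, 0) = 1
(((R ∧ R) ∨ ¬¬(¬Q ∧ Q)) → ((Q → P) ∨ (S ∧ ¬S))): 0.69 ≤ 1, so result = 1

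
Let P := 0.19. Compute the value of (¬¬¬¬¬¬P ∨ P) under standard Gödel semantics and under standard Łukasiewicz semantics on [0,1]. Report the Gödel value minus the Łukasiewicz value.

0.81

Gödel evaluation:
  ¬P: Gödel ¬ of 0.19 = 0 (operand ≠ 0)
  ¬¬P: Gödel ¬ of 0 = 1 (operand is 0)
  ¬¬¬P: Gödel ¬ of 1 = 0 (operand ≠ 0)
  ¬¬¬¬P: Gödel ¬ of 0 = 1 (operand is 0)
  ¬¬¬¬¬P: Gödel ¬ of 1 = 0 (operand ≠ 0)
  ¬¬¬¬¬¬P: Gödel ¬ of 0 = 1 (operand is 0)
  (¬¬¬¬¬¬P ∨ P) = max(1, 0.19) = 1
  Gödel value = 1
Łukasiewicz evaluation:
  ¬P: Łukasiewicz ¬ gives 1 − 0.19 = 0.81
  ¬¬P: Łukasiewicz ¬ gives 1 − 0.81 = 0.19
  ¬¬¬P: Łukasiewicz ¬ gives 1 − 0.19 = 0.81
  ¬¬¬¬P: Łukasiewicz ¬ gives 1 − 0.81 = 0.19
  ¬¬¬¬¬P: Łukasiewicz ¬ gives 1 − 0.19 = 0.81
  ¬¬¬¬¬¬P: Łukasiewicz ¬ gives 1 − 0.81 = 0.19
  (¬¬¬¬¬¬P ∨ P) = max(0.19, 0.19) = 0.19
  Łukasiewicz value = 0.19
Difference: 1 − 0.19 = 0.81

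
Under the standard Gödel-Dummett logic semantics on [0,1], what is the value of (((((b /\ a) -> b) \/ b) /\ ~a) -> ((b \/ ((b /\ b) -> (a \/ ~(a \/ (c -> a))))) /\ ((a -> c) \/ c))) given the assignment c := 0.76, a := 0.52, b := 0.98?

1.00

(b /\ a) = min(0.98, 0.52) = 0.52
((b /\ a) -> b): 0.52 ≤ 0.98, so result = 1
(((b /\ a) -> b) \/ b) = max(1, 0.98) = 1
~a: Gödel ¬ of 0.52 = 0 (operand ≠ 0)
((((b /\ a) -> b) \/ b) /\ ~a) = min(1, 0) = 0
(b /\ b) = min(0.98, 0.98) = 0.98
(c -> a): 0.76 > 0.52, so result = 0.52
(a \/ (c -> a)) = max(0.52, 0.52) = 0.52
~(a \/ (c -> a)): Gödel ¬ of 0.52 = 0 (operand ≠ 0)
(a \/ ~(a \/ (c -> a))) = max(0.52, 0) = 0.52
((b /\ b) -> (a \/ ~(a \/ (c -> a)))): 0.98 > 0.52, so result = 0.52
(b \/ ((b /\ b) -> (a \/ ~(a \/ (c -> a))))) = max(0.98, 0.52) = 0.98
(a -> c): 0.52 ≤ 0.76, so result = 1
((a -> c) \/ c) = max(1, 0.76) = 1
((b \/ ((b /\ b) -> (a \/ ~(a \/ (c -> a))))) /\ ((a -> c) \/ c)) = min(0.98, 1) = 0.98
(((((b /\ a) -> b) \/ b) /\ ~a) -> ((b \/ ((b /\ b) -> (a \/ ~(a \/ (c -> a))))) /\ ((a -> c) \/ c))): 0 ≤ 0.98, so result = 1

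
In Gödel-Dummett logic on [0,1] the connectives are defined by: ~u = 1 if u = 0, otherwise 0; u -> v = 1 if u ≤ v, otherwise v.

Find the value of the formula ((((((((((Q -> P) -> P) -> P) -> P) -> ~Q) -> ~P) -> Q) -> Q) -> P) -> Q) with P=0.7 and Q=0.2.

(Q -> P): 0.2 ≤ 0.7, so result = 1
((Q -> P) -> P): 1 > 0.7, so result = 0.7
(((Q -> P) -> P) -> P): 0.7 ≤ 0.7, so result = 1
((((Q -> P) -> P) -> P) -> P): 1 > 0.7, so result = 0.7
~Q: Gödel ¬ of 0.2 = 0 (operand ≠ 0)
(((((Q -> P) -> P) -> P) -> P) -> ~Q): 0.7 > 0, so result = 0
~P: Gödel ¬ of 0.7 = 0 (operand ≠ 0)
((((((Q -> P) -> P) -> P) -> P) -> ~Q) -> ~P): 0 ≤ 0, so result = 1
(((((((Q -> P) -> P) -> P) -> P) -> ~Q) -> ~P) -> Q): 1 > 0.2, so result = 0.2
((((((((Q -> P) -> P) -> P) -> P) -> ~Q) -> ~P) -> Q) -> Q): 0.2 ≤ 0.2, so result = 1
(((((((((Q -> P) -> P) -> P) -> P) -> ~Q) -> ~P) -> Q) -> Q) -> P): 1 > 0.7, so result = 0.7
((((((((((Q -> P) -> P) -> P) -> P) -> ~Q) -> ~P) -> Q) -> Q) -> P) -> Q): 0.7 > 0.2, so result = 0.2

0.20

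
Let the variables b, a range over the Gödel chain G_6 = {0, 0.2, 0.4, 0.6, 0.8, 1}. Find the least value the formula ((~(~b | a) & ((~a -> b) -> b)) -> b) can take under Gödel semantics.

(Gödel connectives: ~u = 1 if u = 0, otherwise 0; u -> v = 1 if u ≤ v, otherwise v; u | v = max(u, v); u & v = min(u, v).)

0.20

The minimum is attained at b = 0.2, a = 0:
  ~b: Gödel ¬ of 0.2 = 0 (operand ≠ 0)
  (~b | a) = max(0, 0) = 0
  ~(~b | a): Gödel ¬ of 0 = 1 (operand is 0)
  ~a: Gödel ¬ of 0 = 1 (operand is 0)
  (~a -> b): 1 > 0.2, so result = 0.2
  ((~a -> b) -> b): 0.2 ≤ 0.2, so result = 1
  (~(~b | a) & ((~a -> b) -> b)) = min(1, 1) = 1
  ((~(~b | a) & ((~a -> b) -> b)) -> b): 1 > 0.2, so result = 0.2
Checking all 36 assignments confirms none give a value below 0.20.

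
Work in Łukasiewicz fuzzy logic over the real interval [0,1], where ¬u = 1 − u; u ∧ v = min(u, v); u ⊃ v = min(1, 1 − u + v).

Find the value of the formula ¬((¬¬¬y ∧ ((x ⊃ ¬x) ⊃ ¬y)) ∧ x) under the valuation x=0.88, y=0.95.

¬y: Łukasiewicz ¬ gives 1 − 0.95 = 0.05
¬¬y: Łukasiewicz ¬ gives 1 − 0.05 = 0.95
¬¬¬y: Łukasiewicz ¬ gives 1 − 0.95 = 0.05
¬x: Łukasiewicz ¬ gives 1 − 0.88 = 0.12
(x ⊃ ¬x): min(1, 1 − 0.88 + 0.12) = 0.24
¬y: Łukasiewicz ¬ gives 1 − 0.95 = 0.05
((x ⊃ ¬x) ⊃ ¬y): min(1, 1 − 0.24 + 0.05) = 0.81
(¬¬¬y ∧ ((x ⊃ ¬x) ⊃ ¬y)) = min(0.05, 0.81) = 0.05
((¬¬¬y ∧ ((x ⊃ ¬x) ⊃ ¬y)) ∧ x) = min(0.05, 0.88) = 0.05
¬((¬¬¬y ∧ ((x ⊃ ¬x) ⊃ ¬y)) ∧ x): Łukasiewicz ¬ gives 1 − 0.05 = 0.95

0.95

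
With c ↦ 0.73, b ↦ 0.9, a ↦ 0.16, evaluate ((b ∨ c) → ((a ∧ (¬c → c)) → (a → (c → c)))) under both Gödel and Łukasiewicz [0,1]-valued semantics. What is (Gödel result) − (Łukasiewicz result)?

0.00

Gödel evaluation:
  (b ∨ c) = max(0.9, 0.73) = 0.9
  ¬c: Gödel ¬ of 0.73 = 0 (operand ≠ 0)
  (¬c → c): 0 ≤ 0.73, so result = 1
  (a ∧ (¬c → c)) = min(0.16, 1) = 0.16
  (c → c): 0.73 ≤ 0.73, so result = 1
  (a → (c → c)): 0.16 ≤ 1, so result = 1
  ((a ∧ (¬c → c)) → (a → (c → c))): 0.16 ≤ 1, so result = 1
  ((b ∨ c) → ((a ∧ (¬c → c)) → (a → (c → c)))): 0.9 ≤ 1, so result = 1
  Gödel value = 1
Łukasiewicz evaluation:
  (b ∨ c) = max(0.9, 0.73) = 0.9
  ¬c: Łukasiewicz ¬ gives 1 − 0.73 = 0.27
  (¬c → c): min(1, 1 − 0.27 + 0.73) = 1
  (a ∧ (¬c → c)) = min(0.16, 1) = 0.16
  (c → c): min(1, 1 − 0.73 + 0.73) = 1
  (a → (c → c)): min(1, 1 − 0.16 + 1) = 1
  ((a ∧ (¬c → c)) → (a → (c → c))): min(1, 1 − 0.16 + 1) = 1
  ((b ∨ c) → ((a ∧ (¬c → c)) → (a → (c → c)))): min(1, 1 − 0.9 + 1) = 1
  Łukasiewicz value = 1
Difference: 1 − 1 = 0.00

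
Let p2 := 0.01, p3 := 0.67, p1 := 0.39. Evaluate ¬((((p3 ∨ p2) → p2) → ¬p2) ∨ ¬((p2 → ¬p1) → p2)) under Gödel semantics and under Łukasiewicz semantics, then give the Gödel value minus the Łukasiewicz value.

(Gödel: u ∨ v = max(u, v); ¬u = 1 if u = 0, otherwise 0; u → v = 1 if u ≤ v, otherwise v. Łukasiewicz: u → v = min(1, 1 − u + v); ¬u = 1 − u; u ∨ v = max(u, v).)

Gödel evaluation:
  (p3 ∨ p2) = max(0.67, 0.01) = 0.67
  ((p3 ∨ p2) → p2): 0.67 > 0.01, so result = 0.01
  ¬p2: Gödel ¬ of 0.01 = 0 (operand ≠ 0)
  (((p3 ∨ p2) → p2) → ¬p2): 0.01 > 0, so result = 0
  ¬p1: Gödel ¬ of 0.39 = 0 (operand ≠ 0)
  (p2 → ¬p1): 0.01 > 0, so result = 0
  ((p2 → ¬p1) → p2): 0 ≤ 0.01, so result = 1
  ¬((p2 → ¬p1) → p2): Gödel ¬ of 1 = 0 (operand ≠ 0)
  ((((p3 ∨ p2) → p2) → ¬p2) ∨ ¬((p2 → ¬p1) → p2)) = max(0, 0) = 0
  ¬((((p3 ∨ p2) → p2) → ¬p2) ∨ ¬((p2 → ¬p1) → p2)): Gödel ¬ of 0 = 1 (operand is 0)
  Gödel value = 1
Łukasiewicz evaluation:
  (p3 ∨ p2) = max(0.67, 0.01) = 0.67
  ((p3 ∨ p2) → p2): min(1, 1 − 0.67 + 0.01) = 0.34
  ¬p2: Łukasiewicz ¬ gives 1 − 0.01 = 0.99
  (((p3 ∨ p2) → p2) → ¬p2): min(1, 1 − 0.34 + 0.99) = 1
  ¬p1: Łukasiewicz ¬ gives 1 − 0.39 = 0.61
  (p2 → ¬p1): min(1, 1 − 0.01 + 0.61) = 1
  ((p2 → ¬p1) → p2): min(1, 1 − 1 + 0.01) = 0.01
  ¬((p2 → ¬p1) → p2): Łukasiewicz ¬ gives 1 − 0.01 = 0.99
  ((((p3 ∨ p2) → p2) → ¬p2) ∨ ¬((p2 → ¬p1) → p2)) = max(1, 0.99) = 1
  ¬((((p3 ∨ p2) → p2) → ¬p2) ∨ ¬((p2 → ¬p1) → p2)): Łukasiewicz ¬ gives 1 − 1 = 0
  Łukasiewicz value = 0
Difference: 1 − 0 = 1.00

1.00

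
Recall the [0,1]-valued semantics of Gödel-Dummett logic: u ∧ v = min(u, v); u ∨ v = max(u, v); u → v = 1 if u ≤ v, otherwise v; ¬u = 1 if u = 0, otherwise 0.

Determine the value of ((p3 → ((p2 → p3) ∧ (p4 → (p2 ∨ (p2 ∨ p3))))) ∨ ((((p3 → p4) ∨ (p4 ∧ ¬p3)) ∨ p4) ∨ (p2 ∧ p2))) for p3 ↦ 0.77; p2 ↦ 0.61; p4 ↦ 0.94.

1.00

(p2 → p3): 0.61 ≤ 0.77, so result = 1
(p2 ∨ p3) = max(0.61, 0.77) = 0.77
(p2 ∨ (p2 ∨ p3)) = max(0.61, 0.77) = 0.77
(p4 → (p2 ∨ (p2 ∨ p3))): 0.94 > 0.77, so result = 0.77
((p2 → p3) ∧ (p4 → (p2 ∨ (p2 ∨ p3)))) = min(1, 0.77) = 0.77
(p3 → ((p2 → p3) ∧ (p4 → (p2 ∨ (p2 ∨ p3))))): 0.77 ≤ 0.77, so result = 1
(p3 → p4): 0.77 ≤ 0.94, so result = 1
¬p3: Gödel ¬ of 0.77 = 0 (operand ≠ 0)
(p4 ∧ ¬p3) = min(0.94, 0) = 0
((p3 → p4) ∨ (p4 ∧ ¬p3)) = max(1, 0) = 1
(((p3 → p4) ∨ (p4 ∧ ¬p3)) ∨ p4) = max(1, 0.94) = 1
(p2 ∧ p2) = min(0.61, 0.61) = 0.61
((((p3 → p4) ∨ (p4 ∧ ¬p3)) ∨ p4) ∨ (p2 ∧ p2)) = max(1, 0.61) = 1
((p3 → ((p2 → p3) ∧ (p4 → (p2 ∨ (p2 ∨ p3))))) ∨ ((((p3 → p4) ∨ (p4 ∧ ¬p3)) ∨ p4) ∨ (p2 ∧ p2))) = max(1, 1) = 1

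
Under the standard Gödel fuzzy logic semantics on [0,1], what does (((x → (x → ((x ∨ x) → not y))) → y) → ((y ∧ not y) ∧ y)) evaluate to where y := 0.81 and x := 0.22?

0.00

(x ∨ x) = max(0.22, 0.22) = 0.22
not y: Gödel ¬ of 0.81 = 0 (operand ≠ 0)
((x ∨ x) → not y): 0.22 > 0, so result = 0
(x → ((x ∨ x) → not y)): 0.22 > 0, so result = 0
(x → (x → ((x ∨ x) → not y))): 0.22 > 0, so result = 0
((x → (x → ((x ∨ x) → not y))) → y): 0 ≤ 0.81, so result = 1
not y: Gödel ¬ of 0.81 = 0 (operand ≠ 0)
(y ∧ not y) = min(0.81, 0) = 0
((y ∧ not y) ∧ y) = min(0, 0.81) = 0
(((x → (x → ((x ∨ x) → not y))) → y) → ((y ∧ not y) ∧ y)): 1 > 0, so result = 0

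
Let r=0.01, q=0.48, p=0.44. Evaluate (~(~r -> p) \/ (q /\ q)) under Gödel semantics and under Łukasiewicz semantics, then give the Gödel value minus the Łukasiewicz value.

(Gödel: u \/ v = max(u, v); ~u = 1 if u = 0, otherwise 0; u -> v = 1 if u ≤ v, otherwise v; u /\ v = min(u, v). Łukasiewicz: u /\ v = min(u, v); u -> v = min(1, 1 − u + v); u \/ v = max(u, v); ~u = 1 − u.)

Gödel evaluation:
  ~r: Gödel ¬ of 0.01 = 0 (operand ≠ 0)
  (~r -> p): 0 ≤ 0.44, so result = 1
  ~(~r -> p): Gödel ¬ of 1 = 0 (operand ≠ 0)
  (q /\ q) = min(0.48, 0.48) = 0.48
  (~(~r -> p) \/ (q /\ q)) = max(0, 0.48) = 0.48
  Gödel value = 0.48
Łukasiewicz evaluation:
  ~r: Łukasiewicz ¬ gives 1 − 0.01 = 0.99
  (~r -> p): min(1, 1 − 0.99 + 0.44) = 0.45
  ~(~r -> p): Łukasiewicz ¬ gives 1 − 0.45 = 0.55
  (q /\ q) = min(0.48, 0.48) = 0.48
  (~(~r -> p) \/ (q /\ q)) = max(0.55, 0.48) = 0.55
  Łukasiewicz value = 0.55
Difference: 0.48 − 0.55 = -0.07

-0.07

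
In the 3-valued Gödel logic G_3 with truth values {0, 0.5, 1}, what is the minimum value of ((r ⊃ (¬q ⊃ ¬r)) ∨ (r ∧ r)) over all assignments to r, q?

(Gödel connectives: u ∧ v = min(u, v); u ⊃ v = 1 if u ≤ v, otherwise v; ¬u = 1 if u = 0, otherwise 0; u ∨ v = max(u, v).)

The minimum is attained at r = 0.5, q = 0:
  ¬q: Gödel ¬ of 0 = 1 (operand is 0)
  ¬r: Gödel ¬ of 0.5 = 0 (operand ≠ 0)
  (¬q ⊃ ¬r): 1 > 0, so result = 0
  (r ⊃ (¬q ⊃ ¬r)): 0.5 > 0, so result = 0
  (r ∧ r) = min(0.5, 0.5) = 0.5
  ((r ⊃ (¬q ⊃ ¬r)) ∨ (r ∧ r)) = max(0, 0.5) = 0.5
Checking all 9 assignments confirms none give a value below 0.50.

0.50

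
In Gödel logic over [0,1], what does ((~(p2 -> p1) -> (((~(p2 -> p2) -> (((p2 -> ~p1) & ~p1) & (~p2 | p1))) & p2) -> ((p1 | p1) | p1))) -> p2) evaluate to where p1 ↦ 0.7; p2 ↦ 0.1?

0.10

(p2 -> p1): 0.1 ≤ 0.7, so result = 1
~(p2 -> p1): Gödel ¬ of 1 = 0 (operand ≠ 0)
(p2 -> p2): 0.1 ≤ 0.1, so result = 1
~(p2 -> p2): Gödel ¬ of 1 = 0 (operand ≠ 0)
~p1: Gödel ¬ of 0.7 = 0 (operand ≠ 0)
(p2 -> ~p1): 0.1 > 0, so result = 0
~p1: Gödel ¬ of 0.7 = 0 (operand ≠ 0)
((p2 -> ~p1) & ~p1) = min(0, 0) = 0
~p2: Gödel ¬ of 0.1 = 0 (operand ≠ 0)
(~p2 | p1) = max(0, 0.7) = 0.7
(((p2 -> ~p1) & ~p1) & (~p2 | p1)) = min(0, 0.7) = 0
(~(p2 -> p2) -> (((p2 -> ~p1) & ~p1) & (~p2 | p1))): 0 ≤ 0, so result = 1
((~(p2 -> p2) -> (((p2 -> ~p1) & ~p1) & (~p2 | p1))) & p2) = min(1, 0.1) = 0.1
(p1 | p1) = max(0.7, 0.7) = 0.7
((p1 | p1) | p1) = max(0.7, 0.7) = 0.7
(((~(p2 -> p2) -> (((p2 -> ~p1) & ~p1) & (~p2 | p1))) & p2) -> ((p1 | p1) | p1)): 0.1 ≤ 0.7, so result = 1
(~(p2 -> p1) -> (((~(p2 -> p2) -> (((p2 -> ~p1) & ~p1) & (~p2 | p1))) & p2) -> ((p1 | p1) | p1))): 0 ≤ 1, so result = 1
((~(p2 -> p1) -> (((~(p2 -> p2) -> (((p2 -> ~p1) & ~p1) & (~p2 | p1))) & p2) -> ((p1 | p1) | p1))) -> p2): 1 > 0.1, so result = 0.1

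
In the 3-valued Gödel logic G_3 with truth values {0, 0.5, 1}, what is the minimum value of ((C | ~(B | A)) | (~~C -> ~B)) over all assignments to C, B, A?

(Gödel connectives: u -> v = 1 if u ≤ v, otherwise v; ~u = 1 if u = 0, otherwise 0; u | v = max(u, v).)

0.50

The minimum is attained at C = 0.5, B = 0.5, A = 0:
  (B | A) = max(0.5, 0) = 0.5
  ~(B | A): Gödel ¬ of 0.5 = 0 (operand ≠ 0)
  (C | ~(B | A)) = max(0.5, 0) = 0.5
  ~C: Gödel ¬ of 0.5 = 0 (operand ≠ 0)
  ~~C: Gödel ¬ of 0 = 1 (operand is 0)
  ~B: Gödel ¬ of 0.5 = 0 (operand ≠ 0)
  (~~C -> ~B): 1 > 0, so result = 0
  ((C | ~(B | A)) | (~~C -> ~B)) = max(0.5, 0) = 0.5
Checking all 27 assignments confirms none give a value below 0.50.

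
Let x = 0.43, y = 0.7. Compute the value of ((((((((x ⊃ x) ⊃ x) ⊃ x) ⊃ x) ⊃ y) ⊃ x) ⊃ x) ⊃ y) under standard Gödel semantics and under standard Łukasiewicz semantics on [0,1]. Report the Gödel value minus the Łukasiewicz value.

Gödel evaluation:
  (x ⊃ x): 0.43 ≤ 0.43, so result = 1
  ((x ⊃ x) ⊃ x): 1 > 0.43, so result = 0.43
  (((x ⊃ x) ⊃ x) ⊃ x): 0.43 ≤ 0.43, so result = 1
  ((((x ⊃ x) ⊃ x) ⊃ x) ⊃ x): 1 > 0.43, so result = 0.43
  (((((x ⊃ x) ⊃ x) ⊃ x) ⊃ x) ⊃ y): 0.43 ≤ 0.7, so result = 1
  ((((((x ⊃ x) ⊃ x) ⊃ x) ⊃ x) ⊃ y) ⊃ x): 1 > 0.43, so result = 0.43
  (((((((x ⊃ x) ⊃ x) ⊃ x) ⊃ x) ⊃ y) ⊃ x) ⊃ x): 0.43 ≤ 0.43, so result = 1
  ((((((((x ⊃ x) ⊃ x) ⊃ x) ⊃ x) ⊃ y) ⊃ x) ⊃ x) ⊃ y): 1 > 0.7, so result = 0.7
  Gödel value = 0.7
Łukasiewicz evaluation:
  (x ⊃ x): min(1, 1 − 0.43 + 0.43) = 1
  ((x ⊃ x) ⊃ x): min(1, 1 − 1 + 0.43) = 0.43
  (((x ⊃ x) ⊃ x) ⊃ x): min(1, 1 − 0.43 + 0.43) = 1
  ((((x ⊃ x) ⊃ x) ⊃ x) ⊃ x): min(1, 1 − 1 + 0.43) = 0.43
  (((((x ⊃ x) ⊃ x) ⊃ x) ⊃ x) ⊃ y): min(1, 1 − 0.43 + 0.7) = 1
  ((((((x ⊃ x) ⊃ x) ⊃ x) ⊃ x) ⊃ y) ⊃ x): min(1, 1 − 1 + 0.43) = 0.43
  (((((((x ⊃ x) ⊃ x) ⊃ x) ⊃ x) ⊃ y) ⊃ x) ⊃ x): min(1, 1 − 0.43 + 0.43) = 1
  ((((((((x ⊃ x) ⊃ x) ⊃ x) ⊃ x) ⊃ y) ⊃ x) ⊃ x) ⊃ y): min(1, 1 − 1 + 0.7) = 0.7
  Łukasiewicz value = 0.7
Difference: 0.7 − 0.7 = 0.00

0.00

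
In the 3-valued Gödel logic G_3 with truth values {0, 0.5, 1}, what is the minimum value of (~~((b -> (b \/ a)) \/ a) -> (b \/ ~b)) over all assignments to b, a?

The minimum is attained at b = 0.5, a = 0:
  (b \/ a) = max(0.5, 0) = 0.5
  (b -> (b \/ a)): 0.5 ≤ 0.5, so result = 1
  ((b -> (b \/ a)) \/ a) = max(1, 0) = 1
  ~((b -> (b \/ a)) \/ a): Gödel ¬ of 1 = 0 (operand ≠ 0)
  ~~((b -> (b \/ a)) \/ a): Gödel ¬ of 0 = 1 (operand is 0)
  ~b: Gödel ¬ of 0.5 = 0 (operand ≠ 0)
  (b \/ ~b) = max(0.5, 0) = 0.5
  (~~((b -> (b \/ a)) \/ a) -> (b \/ ~b)): 1 > 0.5, so result = 0.5
Checking all 9 assignments confirms none give a value below 0.50.

0.50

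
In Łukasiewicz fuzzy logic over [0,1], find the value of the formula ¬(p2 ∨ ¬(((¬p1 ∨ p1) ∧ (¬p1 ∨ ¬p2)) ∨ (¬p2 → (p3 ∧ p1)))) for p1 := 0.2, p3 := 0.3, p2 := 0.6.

0.40

¬p1: Łukasiewicz ¬ gives 1 − 0.2 = 0.8
(¬p1 ∨ p1) = max(0.8, 0.2) = 0.8
¬p1: Łukasiewicz ¬ gives 1 − 0.2 = 0.8
¬p2: Łukasiewicz ¬ gives 1 − 0.6 = 0.4
(¬p1 ∨ ¬p2) = max(0.8, 0.4) = 0.8
((¬p1 ∨ p1) ∧ (¬p1 ∨ ¬p2)) = min(0.8, 0.8) = 0.8
¬p2: Łukasiewicz ¬ gives 1 − 0.6 = 0.4
(p3 ∧ p1) = min(0.3, 0.2) = 0.2
(¬p2 → (p3 ∧ p1)): min(1, 1 − 0.4 + 0.2) = 0.8
(((¬p1 ∨ p1) ∧ (¬p1 ∨ ¬p2)) ∨ (¬p2 → (p3 ∧ p1))) = max(0.8, 0.8) = 0.8
¬(((¬p1 ∨ p1) ∧ (¬p1 ∨ ¬p2)) ∨ (¬p2 → (p3 ∧ p1))): Łukasiewicz ¬ gives 1 − 0.8 = 0.2
(p2 ∨ ¬(((¬p1 ∨ p1) ∧ (¬p1 ∨ ¬p2)) ∨ (¬p2 → (p3 ∧ p1)))) = max(0.6, 0.2) = 0.6
¬(p2 ∨ ¬(((¬p1 ∨ p1) ∧ (¬p1 ∨ ¬p2)) ∨ (¬p2 → (p3 ∧ p1)))): Łukasiewicz ¬ gives 1 − 0.6 = 0.4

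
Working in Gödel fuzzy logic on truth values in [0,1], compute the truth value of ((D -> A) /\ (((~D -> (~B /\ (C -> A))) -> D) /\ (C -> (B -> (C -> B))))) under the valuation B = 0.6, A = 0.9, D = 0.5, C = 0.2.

(D -> A): 0.5 ≤ 0.9, so result = 1
~D: Gödel ¬ of 0.5 = 0 (operand ≠ 0)
~B: Gödel ¬ of 0.6 = 0 (operand ≠ 0)
(C -> A): 0.2 ≤ 0.9, so result = 1
(~B /\ (C -> A)) = min(0, 1) = 0
(~D -> (~B /\ (C -> A))): 0 ≤ 0, so result = 1
((~D -> (~B /\ (C -> A))) -> D): 1 > 0.5, so result = 0.5
(C -> B): 0.2 ≤ 0.6, so result = 1
(B -> (C -> B)): 0.6 ≤ 1, so result = 1
(C -> (B -> (C -> B))): 0.2 ≤ 1, so result = 1
(((~D -> (~B /\ (C -> A))) -> D) /\ (C -> (B -> (C -> B)))) = min(0.5, 1) = 0.5
((D -> A) /\ (((~D -> (~B /\ (C -> A))) -> D) /\ (C -> (B -> (C -> B))))) = min(1, 0.5) = 0.5

0.50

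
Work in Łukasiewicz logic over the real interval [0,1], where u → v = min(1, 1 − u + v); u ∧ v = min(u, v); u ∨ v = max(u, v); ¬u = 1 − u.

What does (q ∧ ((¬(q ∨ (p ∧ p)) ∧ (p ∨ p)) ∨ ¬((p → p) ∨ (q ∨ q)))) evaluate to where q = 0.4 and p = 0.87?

0.13

(p ∧ p) = min(0.87, 0.87) = 0.87
(q ∨ (p ∧ p)) = max(0.4, 0.87) = 0.87
¬(q ∨ (p ∧ p)): Łukasiewicz ¬ gives 1 − 0.87 = 0.13
(p ∨ p) = max(0.87, 0.87) = 0.87
(¬(q ∨ (p ∧ p)) ∧ (p ∨ p)) = min(0.13, 0.87) = 0.13
(p → p): min(1, 1 − 0.87 + 0.87) = 1
(q ∨ q) = max(0.4, 0.4) = 0.4
((p → p) ∨ (q ∨ q)) = max(1, 0.4) = 1
¬((p → p) ∨ (q ∨ q)): Łukasiewicz ¬ gives 1 − 1 = 0
((¬(q ∨ (p ∧ p)) ∧ (p ∨ p)) ∨ ¬((p → p) ∨ (q ∨ q))) = max(0.13, 0) = 0.13
(q ∧ ((¬(q ∨ (p ∧ p)) ∧ (p ∨ p)) ∨ ¬((p → p) ∨ (q ∨ q)))) = min(0.4, 0.13) = 0.13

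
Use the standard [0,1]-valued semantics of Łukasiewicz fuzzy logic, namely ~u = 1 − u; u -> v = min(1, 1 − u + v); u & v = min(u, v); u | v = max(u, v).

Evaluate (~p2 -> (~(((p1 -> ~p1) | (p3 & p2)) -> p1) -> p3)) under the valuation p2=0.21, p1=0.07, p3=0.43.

0.71

~p2: Łukasiewicz ¬ gives 1 − 0.21 = 0.79
~p1: Łukasiewicz ¬ gives 1 − 0.07 = 0.93
(p1 -> ~p1): min(1, 1 − 0.07 + 0.93) = 1
(p3 & p2) = min(0.43, 0.21) = 0.21
((p1 -> ~p1) | (p3 & p2)) = max(1, 0.21) = 1
(((p1 -> ~p1) | (p3 & p2)) -> p1): min(1, 1 − 1 + 0.07) = 0.07
~(((p1 -> ~p1) | (p3 & p2)) -> p1): Łukasiewicz ¬ gives 1 − 0.07 = 0.93
(~(((p1 -> ~p1) | (p3 & p2)) -> p1) -> p3): min(1, 1 − 0.93 + 0.43) = 0.5
(~p2 -> (~(((p1 -> ~p1) | (p3 & p2)) -> p1) -> p3)): min(1, 1 − 0.79 + 0.5) = 0.71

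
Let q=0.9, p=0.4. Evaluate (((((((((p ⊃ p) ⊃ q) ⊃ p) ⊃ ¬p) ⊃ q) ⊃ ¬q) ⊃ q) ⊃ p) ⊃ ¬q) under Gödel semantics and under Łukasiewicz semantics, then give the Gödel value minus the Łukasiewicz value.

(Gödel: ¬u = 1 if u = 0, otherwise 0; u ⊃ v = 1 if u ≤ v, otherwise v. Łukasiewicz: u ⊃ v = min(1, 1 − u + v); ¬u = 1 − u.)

Gödel evaluation:
  (p ⊃ p): 0.4 ≤ 0.4, so result = 1
  ((p ⊃ p) ⊃ q): 1 > 0.9, so result = 0.9
  (((p ⊃ p) ⊃ q) ⊃ p): 0.9 > 0.4, so result = 0.4
  ¬p: Gödel ¬ of 0.4 = 0 (operand ≠ 0)
  ((((p ⊃ p) ⊃ q) ⊃ p) ⊃ ¬p): 0.4 > 0, so result = 0
  (((((p ⊃ p) ⊃ q) ⊃ p) ⊃ ¬p) ⊃ q): 0 ≤ 0.9, so result = 1
  ¬q: Gödel ¬ of 0.9 = 0 (operand ≠ 0)
  ((((((p ⊃ p) ⊃ q) ⊃ p) ⊃ ¬p) ⊃ q) ⊃ ¬q): 1 > 0, so result = 0
  (((((((p ⊃ p) ⊃ q) ⊃ p) ⊃ ¬p) ⊃ q) ⊃ ¬q) ⊃ q): 0 ≤ 0.9, so result = 1
  ((((((((p ⊃ p) ⊃ q) ⊃ p) ⊃ ¬p) ⊃ q) ⊃ ¬q) ⊃ q) ⊃ p): 1 > 0.4, so result = 0.4
  ¬q: Gödel ¬ of 0.9 = 0 (operand ≠ 0)
  (((((((((p ⊃ p) ⊃ q) ⊃ p) ⊃ ¬p) ⊃ q) ⊃ ¬q) ⊃ q) ⊃ p) ⊃ ¬q): 0.4 > 0, so result = 0
  Gödel value = 0
Łukasiewicz evaluation:
  (p ⊃ p): min(1, 1 − 0.4 + 0.4) = 1
  ((p ⊃ p) ⊃ q): min(1, 1 − 1 + 0.9) = 0.9
  (((p ⊃ p) ⊃ q) ⊃ p): min(1, 1 − 0.9 + 0.4) = 0.5
  ¬p: Łukasiewicz ¬ gives 1 − 0.4 = 0.6
  ((((p ⊃ p) ⊃ q) ⊃ p) ⊃ ¬p): min(1, 1 − 0.5 + 0.6) = 1
  (((((p ⊃ p) ⊃ q) ⊃ p) ⊃ ¬p) ⊃ q): min(1, 1 − 1 + 0.9) = 0.9
  ¬q: Łukasiewicz ¬ gives 1 − 0.9 = 0.1
  ((((((p ⊃ p) ⊃ q) ⊃ p) ⊃ ¬p) ⊃ q) ⊃ ¬q): min(1, 1 − 0.9 + 0.1) = 0.2
  (((((((p ⊃ p) ⊃ q) ⊃ p) ⊃ ¬p) ⊃ q) ⊃ ¬q) ⊃ q): min(1, 1 − 0.2 + 0.9) = 1
  ((((((((p ⊃ p) ⊃ q) ⊃ p) ⊃ ¬p) ⊃ q) ⊃ ¬q) ⊃ q) ⊃ p): min(1, 1 − 1 + 0.4) = 0.4
  ¬q: Łukasiewicz ¬ gives 1 − 0.9 = 0.1
  (((((((((p ⊃ p) ⊃ q) ⊃ p) ⊃ ¬p) ⊃ q) ⊃ ¬q) ⊃ q) ⊃ p) ⊃ ¬q): min(1, 1 − 0.4 + 0.1) = 0.7
  Łukasiewicz value = 0.7
Difference: 0 − 0.7 = -0.70

-0.70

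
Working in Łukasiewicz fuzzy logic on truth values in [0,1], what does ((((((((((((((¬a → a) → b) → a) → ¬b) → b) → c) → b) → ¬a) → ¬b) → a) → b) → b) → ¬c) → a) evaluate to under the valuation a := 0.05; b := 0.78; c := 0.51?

¬a: Łukasiewicz ¬ gives 1 − 0.05 = 0.95
(¬a → a): min(1, 1 − 0.95 + 0.05) = 0.1
((¬a → a) → b): min(1, 1 − 0.1 + 0.78) = 1
(((¬a → a) → b) → a): min(1, 1 − 1 + 0.05) = 0.05
¬b: Łukasiewicz ¬ gives 1 − 0.78 = 0.22
((((¬a → a) → b) → a) → ¬b): min(1, 1 − 0.05 + 0.22) = 1
(((((¬a → a) → b) → a) → ¬b) → b): min(1, 1 − 1 + 0.78) = 0.78
((((((¬a → a) → b) → a) → ¬b) → b) → c): min(1, 1 − 0.78 + 0.51) = 0.73
(((((((¬a → a) → b) → a) → ¬b) → b) → c) → b): min(1, 1 − 0.73 + 0.78) = 1
¬a: Łukasiewicz ¬ gives 1 − 0.05 = 0.95
((((((((¬a → a) → b) → a) → ¬b) → b) → c) → b) → ¬a): min(1, 1 − 1 + 0.95) = 0.95
¬b: Łukasiewicz ¬ gives 1 − 0.78 = 0.22
(((((((((¬a → a) → b) → a) → ¬b) → b) → c) → b) → ¬a) → ¬b): min(1, 1 − 0.95 + 0.22) = 0.27
((((((((((¬a → a) → b) → a) → ¬b) → b) → c) → b) → ¬a) → ¬b) → a): min(1, 1 − 0.27 + 0.05) = 0.78
(((((((((((¬a → a) → b) → a) → ¬b) → b) → c) → b) → ¬a) → ¬b) → a) → b): min(1, 1 − 0.78 + 0.78) = 1
((((((((((((¬a → a) → b) → a) → ¬b) → b) → c) → b) → ¬a) → ¬b) → a) → b) → b): min(1, 1 − 1 + 0.78) = 0.78
¬c: Łukasiewicz ¬ gives 1 − 0.51 = 0.49
(((((((((((((¬a → a) → b) → a) → ¬b) → b) → c) → b) → ¬a) → ¬b) → a) → b) → b) → ¬c): min(1, 1 − 0.78 + 0.49) = 0.71
((((((((((((((¬a → a) → b) → a) → ¬b) → b) → c) → b) → ¬a) → ¬b) → a) → b) → b) → ¬c) → a): min(1, 1 − 0.71 + 0.05) = 0.34

0.34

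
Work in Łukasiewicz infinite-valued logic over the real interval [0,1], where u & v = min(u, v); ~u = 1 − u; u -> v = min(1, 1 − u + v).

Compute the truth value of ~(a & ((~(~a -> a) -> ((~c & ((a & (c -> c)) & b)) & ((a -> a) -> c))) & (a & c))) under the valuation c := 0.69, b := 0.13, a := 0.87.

~a: Łukasiewicz ¬ gives 1 − 0.87 = 0.13
(~a -> a): min(1, 1 − 0.13 + 0.87) = 1
~(~a -> a): Łukasiewicz ¬ gives 1 − 1 = 0
~c: Łukasiewicz ¬ gives 1 − 0.69 = 0.31
(c -> c): min(1, 1 − 0.69 + 0.69) = 1
(a & (c -> c)) = min(0.87, 1) = 0.87
((a & (c -> c)) & b) = min(0.87, 0.13) = 0.13
(~c & ((a & (c -> c)) & b)) = min(0.31, 0.13) = 0.13
(a -> a): min(1, 1 − 0.87 + 0.87) = 1
((a -> a) -> c): min(1, 1 − 1 + 0.69) = 0.69
((~c & ((a & (c -> c)) & b)) & ((a -> a) -> c)) = min(0.13, 0.69) = 0.13
(~(~a -> a) -> ((~c & ((a & (c -> c)) & b)) & ((a -> a) -> c))): min(1, 1 − 0 + 0.13) = 1
(a & c) = min(0.87, 0.69) = 0.69
((~(~a -> a) -> ((~c & ((a & (c -> c)) & b)) & ((a -> a) -> c))) & (a & c)) = min(1, 0.69) = 0.69
(a & ((~(~a -> a) -> ((~c & ((a & (c -> c)) & b)) & ((a -> a) -> c))) & (a & c))) = min(0.87, 0.69) = 0.69
~(a & ((~(~a -> a) -> ((~c & ((a & (c -> c)) & b)) & ((a -> a) -> c))) & (a & c))): Łukasiewicz ¬ gives 1 − 0.69 = 0.31

0.31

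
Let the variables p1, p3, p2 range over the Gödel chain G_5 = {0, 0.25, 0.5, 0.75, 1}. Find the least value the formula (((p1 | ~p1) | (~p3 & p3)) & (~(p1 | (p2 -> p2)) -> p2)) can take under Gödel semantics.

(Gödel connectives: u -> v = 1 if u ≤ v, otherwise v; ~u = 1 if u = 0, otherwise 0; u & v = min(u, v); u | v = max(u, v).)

0.25

The minimum is attained at p1 = 0.25, p3 = 0, p2 = 0:
  ~p1: Gödel ¬ of 0.25 = 0 (operand ≠ 0)
  (p1 | ~p1) = max(0.25, 0) = 0.25
  ~p3: Gödel ¬ of 0 = 1 (operand is 0)
  (~p3 & p3) = min(1, 0) = 0
  ((p1 | ~p1) | (~p3 & p3)) = max(0.25, 0) = 0.25
  (p2 -> p2): 0 ≤ 0, so result = 1
  (p1 | (p2 -> p2)) = max(0.25, 1) = 1
  ~(p1 | (p2 -> p2)): Gödel ¬ of 1 = 0 (operand ≠ 0)
  (~(p1 | (p2 -> p2)) -> p2): 0 ≤ 0, so result = 1
  (((p1 | ~p1) | (~p3 & p3)) & (~(p1 | (p2 -> p2)) -> p2)) = min(0.25, 1) = 0.25
Checking all 125 assignments confirms none give a value below 0.25.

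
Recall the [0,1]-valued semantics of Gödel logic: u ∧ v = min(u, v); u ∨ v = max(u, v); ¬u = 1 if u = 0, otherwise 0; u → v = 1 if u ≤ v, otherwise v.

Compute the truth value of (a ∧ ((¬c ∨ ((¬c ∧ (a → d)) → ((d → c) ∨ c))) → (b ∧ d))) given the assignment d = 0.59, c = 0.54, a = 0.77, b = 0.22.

¬c: Gödel ¬ of 0.54 = 0 (operand ≠ 0)
¬c: Gödel ¬ of 0.54 = 0 (operand ≠ 0)
(a → d): 0.77 > 0.59, so result = 0.59
(¬c ∧ (a → d)) = min(0, 0.59) = 0
(d → c): 0.59 > 0.54, so result = 0.54
((d → c) ∨ c) = max(0.54, 0.54) = 0.54
((¬c ∧ (a → d)) → ((d → c) ∨ c)): 0 ≤ 0.54, so result = 1
(¬c ∨ ((¬c ∧ (a → d)) → ((d → c) ∨ c))) = max(0, 1) = 1
(b ∧ d) = min(0.22, 0.59) = 0.22
((¬c ∨ ((¬c ∧ (a → d)) → ((d → c) ∨ c))) → (b ∧ d)): 1 > 0.22, so result = 0.22
(a ∧ ((¬c ∨ ((¬c ∧ (a → d)) → ((d → c) ∨ c))) → (b ∧ d))) = min(0.77, 0.22) = 0.22

0.22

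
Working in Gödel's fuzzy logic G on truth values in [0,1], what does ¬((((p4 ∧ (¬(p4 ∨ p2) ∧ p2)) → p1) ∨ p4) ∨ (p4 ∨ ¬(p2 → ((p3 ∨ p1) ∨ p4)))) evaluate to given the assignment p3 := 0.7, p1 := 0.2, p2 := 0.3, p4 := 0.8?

(p4 ∨ p2) = max(0.8, 0.3) = 0.8
¬(p4 ∨ p2): Gödel ¬ of 0.8 = 0 (operand ≠ 0)
(¬(p4 ∨ p2) ∧ p2) = min(0, 0.3) = 0
(p4 ∧ (¬(p4 ∨ p2) ∧ p2)) = min(0.8, 0) = 0
((p4 ∧ (¬(p4 ∨ p2) ∧ p2)) → p1): 0 ≤ 0.2, so result = 1
(((p4 ∧ (¬(p4 ∨ p2) ∧ p2)) → p1) ∨ p4) = max(1, 0.8) = 1
(p3 ∨ p1) = max(0.7, 0.2) = 0.7
((p3 ∨ p1) ∨ p4) = max(0.7, 0.8) = 0.8
(p2 → ((p3 ∨ p1) ∨ p4)): 0.3 ≤ 0.8, so result = 1
¬(p2 → ((p3 ∨ p1) ∨ p4)): Gödel ¬ of 1 = 0 (operand ≠ 0)
(p4 ∨ ¬(p2 → ((p3 ∨ p1) ∨ p4))) = max(0.8, 0) = 0.8
((((p4 ∧ (¬(p4 ∨ p2) ∧ p2)) → p1) ∨ p4) ∨ (p4 ∨ ¬(p2 → ((p3 ∨ p1) ∨ p4)))) = max(1, 0.8) = 1
¬((((p4 ∧ (¬(p4 ∨ p2) ∧ p2)) → p1) ∨ p4) ∨ (p4 ∨ ¬(p2 → ((p3 ∨ p1) ∨ p4)))): Gödel ¬ of 1 = 0 (operand ≠ 0)

0.00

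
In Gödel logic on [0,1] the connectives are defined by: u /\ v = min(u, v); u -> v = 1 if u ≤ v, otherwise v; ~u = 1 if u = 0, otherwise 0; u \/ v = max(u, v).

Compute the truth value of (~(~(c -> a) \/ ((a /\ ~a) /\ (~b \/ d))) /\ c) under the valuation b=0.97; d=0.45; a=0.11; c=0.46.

(c -> a): 0.46 > 0.11, so result = 0.11
~(c -> a): Gödel ¬ of 0.11 = 0 (operand ≠ 0)
~a: Gödel ¬ of 0.11 = 0 (operand ≠ 0)
(a /\ ~a) = min(0.11, 0) = 0
~b: Gödel ¬ of 0.97 = 0 (operand ≠ 0)
(~b \/ d) = max(0, 0.45) = 0.45
((a /\ ~a) /\ (~b \/ d)) = min(0, 0.45) = 0
(~(c -> a) \/ ((a /\ ~a) /\ (~b \/ d))) = max(0, 0) = 0
~(~(c -> a) \/ ((a /\ ~a) /\ (~b \/ d))): Gödel ¬ of 0 = 1 (operand is 0)
(~(~(c -> a) \/ ((a /\ ~a) /\ (~b \/ d))) /\ c) = min(1, 0.46) = 0.46

0.46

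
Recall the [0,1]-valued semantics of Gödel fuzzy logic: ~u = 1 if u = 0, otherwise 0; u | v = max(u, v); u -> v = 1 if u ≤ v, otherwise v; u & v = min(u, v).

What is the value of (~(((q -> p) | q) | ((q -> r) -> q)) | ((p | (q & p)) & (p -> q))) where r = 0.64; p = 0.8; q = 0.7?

(q -> p): 0.7 ≤ 0.8, so result = 1
((q -> p) | q) = max(1, 0.7) = 1
(q -> r): 0.7 > 0.64, so result = 0.64
((q -> r) -> q): 0.64 ≤ 0.7, so result = 1
(((q -> p) | q) | ((q -> r) -> q)) = max(1, 1) = 1
~(((q -> p) | q) | ((q -> r) -> q)): Gödel ¬ of 1 = 0 (operand ≠ 0)
(q & p) = min(0.7, 0.8) = 0.7
(p | (q & p)) = max(0.8, 0.7) = 0.8
(p -> q): 0.8 > 0.7, so result = 0.7
((p | (q & p)) & (p -> q)) = min(0.8, 0.7) = 0.7
(~(((q -> p) | q) | ((q -> r) -> q)) | ((p | (q & p)) & (p -> q))) = max(0, 0.7) = 0.7

0.70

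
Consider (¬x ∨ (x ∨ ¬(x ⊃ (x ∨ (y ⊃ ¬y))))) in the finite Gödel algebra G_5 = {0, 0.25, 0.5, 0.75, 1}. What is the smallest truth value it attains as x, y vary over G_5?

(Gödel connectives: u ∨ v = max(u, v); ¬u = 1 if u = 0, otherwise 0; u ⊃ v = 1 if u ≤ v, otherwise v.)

The minimum is attained at x = 0.25, y = 0:
  ¬x: Gödel ¬ of 0.25 = 0 (operand ≠ 0)
  ¬y: Gödel ¬ of 0 = 1 (operand is 0)
  (y ⊃ ¬y): 0 ≤ 1, so result = 1
  (x ∨ (y ⊃ ¬y)) = max(0.25, 1) = 1
  (x ⊃ (x ∨ (y ⊃ ¬y))): 0.25 ≤ 1, so result = 1
  ¬(x ⊃ (x ∨ (y ⊃ ¬y))): Gödel ¬ of 1 = 0 (operand ≠ 0)
  (x ∨ ¬(x ⊃ (x ∨ (y ⊃ ¬y)))) = max(0.25, 0) = 0.25
  (¬x ∨ (x ∨ ¬(x ⊃ (x ∨ (y ⊃ ¬y))))) = max(0, 0.25) = 0.25
Checking all 25 assignments confirms none give a value below 0.25.

0.25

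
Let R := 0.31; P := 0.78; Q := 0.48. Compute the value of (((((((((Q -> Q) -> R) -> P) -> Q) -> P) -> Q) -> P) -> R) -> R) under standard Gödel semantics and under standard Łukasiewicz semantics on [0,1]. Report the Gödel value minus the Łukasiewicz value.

Gödel evaluation:
  (Q -> Q): 0.48 ≤ 0.48, so result = 1
  ((Q -> Q) -> R): 1 > 0.31, so result = 0.31
  (((Q -> Q) -> R) -> P): 0.31 ≤ 0.78, so result = 1
  ((((Q -> Q) -> R) -> P) -> Q): 1 > 0.48, so result = 0.48
  (((((Q -> Q) -> R) -> P) -> Q) -> P): 0.48 ≤ 0.78, so result = 1
  ((((((Q -> Q) -> R) -> P) -> Q) -> P) -> Q): 1 > 0.48, so result = 0.48
  (((((((Q -> Q) -> R) -> P) -> Q) -> P) -> Q) -> P): 0.48 ≤ 0.78, so result = 1
  ((((((((Q -> Q) -> R) -> P) -> Q) -> P) -> Q) -> P) -> R): 1 > 0.31, so result = 0.31
  (((((((((Q -> Q) -> R) -> P) -> Q) -> P) -> Q) -> P) -> R) -> R): 0.31 ≤ 0.31, so result = 1
  Gödel value = 1
Łukasiewicz evaluation:
  (Q -> Q): min(1, 1 − 0.48 + 0.48) = 1
  ((Q -> Q) -> R): min(1, 1 − 1 + 0.31) = 0.31
  (((Q -> Q) -> R) -> P): min(1, 1 − 0.31 + 0.78) = 1
  ((((Q -> Q) -> R) -> P) -> Q): min(1, 1 − 1 + 0.48) = 0.48
  (((((Q -> Q) -> R) -> P) -> Q) -> P): min(1, 1 − 0.48 + 0.78) = 1
  ((((((Q -> Q) -> R) -> P) -> Q) -> P) -> Q): min(1, 1 − 1 + 0.48) = 0.48
  (((((((Q -> Q) -> R) -> P) -> Q) -> P) -> Q) -> P): min(1, 1 − 0.48 + 0.78) = 1
  ((((((((Q -> Q) -> R) -> P) -> Q) -> P) -> Q) -> P) -> R): min(1, 1 − 1 + 0.31) = 0.31
  (((((((((Q -> Q) -> R) -> P) -> Q) -> P) -> Q) -> P) -> R) -> R): min(1, 1 − 0.31 + 0.31) = 1
  Łukasiewicz value = 1
Difference: 1 − 1 = 0.00

0.00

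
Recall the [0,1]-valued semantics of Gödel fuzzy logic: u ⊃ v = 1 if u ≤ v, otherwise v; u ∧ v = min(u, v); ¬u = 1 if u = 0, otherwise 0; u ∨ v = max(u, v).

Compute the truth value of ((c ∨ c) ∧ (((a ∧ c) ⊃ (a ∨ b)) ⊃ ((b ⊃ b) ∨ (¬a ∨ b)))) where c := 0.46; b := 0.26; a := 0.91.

0.46

(c ∨ c) = max(0.46, 0.46) = 0.46
(a ∧ c) = min(0.91, 0.46) = 0.46
(a ∨ b) = max(0.91, 0.26) = 0.91
((a ∧ c) ⊃ (a ∨ b)): 0.46 ≤ 0.91, so result = 1
(b ⊃ b): 0.26 ≤ 0.26, so result = 1
¬a: Gödel ¬ of 0.91 = 0 (operand ≠ 0)
(¬a ∨ b) = max(0, 0.26) = 0.26
((b ⊃ b) ∨ (¬a ∨ b)) = max(1, 0.26) = 1
(((a ∧ c) ⊃ (a ∨ b)) ⊃ ((b ⊃ b) ∨ (¬a ∨ b))): 1 ≤ 1, so result = 1
((c ∨ c) ∧ (((a ∧ c) ⊃ (a ∨ b)) ⊃ ((b ⊃ b) ∨ (¬a ∨ b)))) = min(0.46, 1) = 0.46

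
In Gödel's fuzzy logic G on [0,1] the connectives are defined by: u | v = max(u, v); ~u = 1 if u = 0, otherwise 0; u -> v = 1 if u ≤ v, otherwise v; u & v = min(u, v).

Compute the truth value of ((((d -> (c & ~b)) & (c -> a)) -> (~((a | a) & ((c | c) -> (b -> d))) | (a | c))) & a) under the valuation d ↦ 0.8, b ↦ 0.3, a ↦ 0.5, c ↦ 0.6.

~b: Gödel ¬ of 0.3 = 0 (operand ≠ 0)
(c & ~b) = min(0.6, 0) = 0
(d -> (c & ~b)): 0.8 > 0, so result = 0
(c -> a): 0.6 > 0.5, so result = 0.5
((d -> (c & ~b)) & (c -> a)) = min(0, 0.5) = 0
(a | a) = max(0.5, 0.5) = 0.5
(c | c) = max(0.6, 0.6) = 0.6
(b -> d): 0.3 ≤ 0.8, so result = 1
((c | c) -> (b -> d)): 0.6 ≤ 1, so result = 1
((a | a) & ((c | c) -> (b -> d))) = min(0.5, 1) = 0.5
~((a | a) & ((c | c) -> (b -> d))): Gödel ¬ of 0.5 = 0 (operand ≠ 0)
(a | c) = max(0.5, 0.6) = 0.6
(~((a | a) & ((c | c) -> (b -> d))) | (a | c)) = max(0, 0.6) = 0.6
(((d -> (c & ~b)) & (c -> a)) -> (~((a | a) & ((c | c) -> (b -> d))) | (a | c))): 0 ≤ 0.6, so result = 1
((((d -> (c & ~b)) & (c -> a)) -> (~((a | a) & ((c | c) -> (b -> d))) | (a | c))) & a) = min(1, 0.5) = 0.5

0.50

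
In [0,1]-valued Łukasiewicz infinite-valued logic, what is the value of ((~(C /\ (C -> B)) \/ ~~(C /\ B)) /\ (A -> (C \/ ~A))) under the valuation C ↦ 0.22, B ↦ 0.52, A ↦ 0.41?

(C -> B): min(1, 1 − 0.22 + 0.52) = 1
(C /\ (C -> B)) = min(0.22, 1) = 0.22
~(C /\ (C -> B)): Łukasiewicz ¬ gives 1 − 0.22 = 0.78
(C /\ B) = min(0.22, 0.52) = 0.22
~(C /\ B): Łukasiewicz ¬ gives 1 − 0.22 = 0.78
~~(C /\ B): Łukasiewicz ¬ gives 1 − 0.78 = 0.22
(~(C /\ (C -> B)) \/ ~~(C /\ B)) = max(0.78, 0.22) = 0.78
~A: Łukasiewicz ¬ gives 1 − 0.41 = 0.59
(C \/ ~A) = max(0.22, 0.59) = 0.59
(A -> (C \/ ~A)): min(1, 1 − 0.41 + 0.59) = 1
((~(C /\ (C -> B)) \/ ~~(C /\ B)) /\ (A -> (C \/ ~A))) = min(0.78, 1) = 0.78

0.78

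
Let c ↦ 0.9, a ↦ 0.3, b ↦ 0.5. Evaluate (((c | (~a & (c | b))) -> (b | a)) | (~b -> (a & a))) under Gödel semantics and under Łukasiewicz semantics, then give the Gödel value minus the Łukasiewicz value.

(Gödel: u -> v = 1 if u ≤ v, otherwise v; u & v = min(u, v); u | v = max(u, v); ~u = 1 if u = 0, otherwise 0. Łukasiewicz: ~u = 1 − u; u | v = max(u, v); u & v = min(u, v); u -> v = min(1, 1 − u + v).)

Gödel evaluation:
  ~a: Gödel ¬ of 0.3 = 0 (operand ≠ 0)
  (c | b) = max(0.9, 0.5) = 0.9
  (~a & (c | b)) = min(0, 0.9) = 0
  (c | (~a & (c | b))) = max(0.9, 0) = 0.9
  (b | a) = max(0.5, 0.3) = 0.5
  ((c | (~a & (c | b))) -> (b | a)): 0.9 > 0.5, so result = 0.5
  ~b: Gödel ¬ of 0.5 = 0 (operand ≠ 0)
  (a & a) = min(0.3, 0.3) = 0.3
  (~b -> (a & a)): 0 ≤ 0.3, so result = 1
  (((c | (~a & (c | b))) -> (b | a)) | (~b -> (a & a))) = max(0.5, 1) = 1
  Gödel value = 1
Łukasiewicz evaluation:
  ~a: Łukasiewicz ¬ gives 1 − 0.3 = 0.7
  (c | b) = max(0.9, 0.5) = 0.9
  (~a & (c | b)) = min(0.7, 0.9) = 0.7
  (c | (~a & (c | b))) = max(0.9, 0.7) = 0.9
  (b | a) = max(0.5, 0.3) = 0.5
  ((c | (~a & (c | b))) -> (b | a)): min(1, 1 − 0.9 + 0.5) = 0.6
  ~b: Łukasiewicz ¬ gives 1 − 0.5 = 0.5
  (a & a) = min(0.3, 0.3) = 0.3
  (~b -> (a & a)): min(1, 1 − 0.5 + 0.3) = 0.8
  (((c | (~a & (c | b))) -> (b | a)) | (~b -> (a & a))) = max(0.6, 0.8) = 0.8
  Łukasiewicz value = 0.8
Difference: 1 − 0.8 = 0.20

0.20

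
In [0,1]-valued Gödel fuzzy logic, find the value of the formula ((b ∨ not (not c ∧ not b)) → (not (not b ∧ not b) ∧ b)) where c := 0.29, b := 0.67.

not c: Gödel ¬ of 0.29 = 0 (operand ≠ 0)
not b: Gödel ¬ of 0.67 = 0 (operand ≠ 0)
(not c ∧ not b) = min(0, 0) = 0
not (not c ∧ not b): Gödel ¬ of 0 = 1 (operand is 0)
(b ∨ not (not c ∧ not b)) = max(0.67, 1) = 1
not b: Gödel ¬ of 0.67 = 0 (operand ≠ 0)
not b: Gödel ¬ of 0.67 = 0 (operand ≠ 0)
(not b ∧ not b) = min(0, 0) = 0
not (not b ∧ not b): Gödel ¬ of 0 = 1 (operand is 0)
(not (not b ∧ not b) ∧ b) = min(1, 0.67) = 0.67
((b ∨ not (not c ∧ not b)) → (not (not b ∧ not b) ∧ b)): 1 > 0.67, so result = 0.67

0.67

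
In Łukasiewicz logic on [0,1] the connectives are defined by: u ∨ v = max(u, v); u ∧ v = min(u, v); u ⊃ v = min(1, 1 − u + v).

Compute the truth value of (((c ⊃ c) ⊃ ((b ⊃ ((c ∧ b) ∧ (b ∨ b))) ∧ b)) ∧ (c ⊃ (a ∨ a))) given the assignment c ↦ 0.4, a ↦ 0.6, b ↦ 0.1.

0.10

(c ⊃ c): min(1, 1 − 0.4 + 0.4) = 1
(c ∧ b) = min(0.4, 0.1) = 0.1
(b ∨ b) = max(0.1, 0.1) = 0.1
((c ∧ b) ∧ (b ∨ b)) = min(0.1, 0.1) = 0.1
(b ⊃ ((c ∧ b) ∧ (b ∨ b))): min(1, 1 − 0.1 + 0.1) = 1
((b ⊃ ((c ∧ b) ∧ (b ∨ b))) ∧ b) = min(1, 0.1) = 0.1
((c ⊃ c) ⊃ ((b ⊃ ((c ∧ b) ∧ (b ∨ b))) ∧ b)): min(1, 1 − 1 + 0.1) = 0.1
(a ∨ a) = max(0.6, 0.6) = 0.6
(c ⊃ (a ∨ a)): min(1, 1 − 0.4 + 0.6) = 1
(((c ⊃ c) ⊃ ((b ⊃ ((c ∧ b) ∧ (b ∨ b))) ∧ b)) ∧ (c ⊃ (a ∨ a))) = min(0.1, 1) = 0.1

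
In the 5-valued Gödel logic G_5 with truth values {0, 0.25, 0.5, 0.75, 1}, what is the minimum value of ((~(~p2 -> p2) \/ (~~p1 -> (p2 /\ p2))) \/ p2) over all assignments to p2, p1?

The minimum is attained at p2 = 0.25, p1 = 0.25:
  ~p2: Gödel ¬ of 0.25 = 0 (operand ≠ 0)
  (~p2 -> p2): 0 ≤ 0.25, so result = 1
  ~(~p2 -> p2): Gödel ¬ of 1 = 0 (operand ≠ 0)
  ~p1: Gödel ¬ of 0.25 = 0 (operand ≠ 0)
  ~~p1: Gödel ¬ of 0 = 1 (operand is 0)
  (p2 /\ p2) = min(0.25, 0.25) = 0.25
  (~~p1 -> (p2 /\ p2)): 1 > 0.25, so result = 0.25
  (~(~p2 -> p2) \/ (~~p1 -> (p2 /\ p2))) = max(0, 0.25) = 0.25
  ((~(~p2 -> p2) \/ (~~p1 -> (p2 /\ p2))) \/ p2) = max(0.25, 0.25) = 0.25
Checking all 25 assignments confirms none give a value below 0.25.

0.25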